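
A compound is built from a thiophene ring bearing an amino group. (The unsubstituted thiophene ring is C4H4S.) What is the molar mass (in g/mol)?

Atom tally by fragment:
  thiophene ring core → C:4 H:4 S:1
  (− 1 ring H displaced by substituents)
  + NH2 → N:1 H:2
Element totals:
  C: 4
  H: 5
  N: 1
  S: 1
Molecular formula: C4H5NS.
  M = 4(12.011) + 5(1.008) + 14.007 + 32.06
    = 48.044 + 5.040 + 14.007 + 32.060 = 99.151

99.15 g/mol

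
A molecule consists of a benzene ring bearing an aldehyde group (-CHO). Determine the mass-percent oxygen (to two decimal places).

15.08%

Atom tally by fragment:
  benzene ring core → C:6 H:6
  (− 1 ring H displaced by substituents)
  + CHO → C:1 H:1 O:1
Element totals:
  C: 7
  H: 6
  O: 1
Molecular formula: C7H6O.
Molar mass = 106.124 g/mol.
Mass from O: 1 × 15.999 = 15.999 g/mol.
%O = 15.999 / 106.124 × 100 = 15.08%.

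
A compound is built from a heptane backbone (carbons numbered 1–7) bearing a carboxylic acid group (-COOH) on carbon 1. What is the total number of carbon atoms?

Atom tally by fragment:
  HOOCCH2 → C:2 H:3 O:2
  CH2 → C:1 H:2
  CH2 → C:1 H:2
  CH2 → C:1 H:2
  CH2 → C:1 H:2
  CH2 → C:1 H:2
  CH3 → C:1 H:3
Element totals:
  C: 8
  H: 16
  O: 2

8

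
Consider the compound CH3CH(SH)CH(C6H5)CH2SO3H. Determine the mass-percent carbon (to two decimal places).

Atom tally by fragment:
  CH3 → C:1 H:3
  CH(SH) → C:1 H:2 S:1
  CH(C6H5) → C:7 H:6
  CH2SO3H → C:1 H:3 S:1 O:3
Element totals:
  C: 10
  H: 14
  O: 3
  S: 2
Molecular formula: C10H14O3S2.
Molar mass = 246.339 g/mol.
Mass from C: 10 × 12.011 = 120.110 g/mol.
%C = 120.110 / 246.339 × 100 = 48.76%.

48.76%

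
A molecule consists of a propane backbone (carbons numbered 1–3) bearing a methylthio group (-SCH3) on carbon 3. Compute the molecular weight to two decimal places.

Atom tally by fragment:
  CH3 → C:1 H:3
  CH2 → C:1 H:2
  CH2SCH3 → C:2 H:5 S:1
Element totals:
  C: 4
  H: 10
  S: 1
Molecular formula: C4H10S.
  M = 4(12.011) + 10(1.008) + 32.06
    = 48.044 + 10.080 + 32.060 = 90.184

90.18 g/mol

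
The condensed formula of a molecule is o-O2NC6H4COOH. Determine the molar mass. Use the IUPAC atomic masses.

167.12 g/mol

Element totals:
  C: 7
  H: 5
  N: 1
  O: 4
Molecular formula: C7H5NO4.
  M = 7(12.011) + 5(1.008) + 14.007 + 4(15.999)
    = 84.077 + 5.040 + 14.007 + 63.996 = 167.120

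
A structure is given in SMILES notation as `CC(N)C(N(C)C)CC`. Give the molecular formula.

C7H18N2

Atom tally by fragment:
  CH3 → C:1 H:3
  CH(NH2) → C:1 H:3 N:1
  CH(N(CH3)2) → C:3 H:7 N:1
  CH2 → C:1 H:2
  CH3 → C:1 H:3
Element totals:
  C: 7
  H: 18
  N: 2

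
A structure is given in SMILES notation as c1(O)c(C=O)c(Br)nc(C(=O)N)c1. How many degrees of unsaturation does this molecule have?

6

Atom tally by fragment:
  pyridine ring core → C:5 H:5 N:1
  (− 4 ring H displaced by substituents)
  + OH → O:1 H:1
  + CHO → C:1 H:1 O:1
  + Br → Br:1
  + CONH2 → C:1 H:2 O:1 N:1
Element totals:
  C: 7
  H: 5
  Br: 1
  N: 2
  O: 3
Molecular formula: C7H5BrN2O3.
DoU = (2C + 2 + N − H − X) / 2 = (2·7 + 2 + 2 − 5 − 1) / 2 = 6.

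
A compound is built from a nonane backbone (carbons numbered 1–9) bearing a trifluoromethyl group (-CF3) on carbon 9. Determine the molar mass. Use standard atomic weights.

Atom tally by fragment:
  CH3 → C:1 H:3
  CH2 → C:1 H:2
  CH2 → C:1 H:2
  CH2 → C:1 H:2
  CH2 → C:1 H:2
  CH2 → C:1 H:2
  CH2 → C:1 H:2
  CH2 → C:1 H:2
  CH2CF3 → C:2 H:2 F:3
Element totals:
  C: 10
  H: 19
  F: 3
Molecular formula: C10H19F3.
  M = 10(12.011) + 19(1.008) + 3(18.998)
    = 120.110 + 19.152 + 56.994 = 196.256

196.26 g/mol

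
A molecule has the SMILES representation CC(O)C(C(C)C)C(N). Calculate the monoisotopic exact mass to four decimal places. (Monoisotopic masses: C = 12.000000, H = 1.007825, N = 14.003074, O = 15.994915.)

131.1310

Atom tally by fragment:
  CH3 → C:1 H:3
  CH(OH) → C:1 H:2 O:1
  CH(CH(CH3)2) → C:4 H:8
  CH2NH2 → C:1 H:4 N:1
Element totals:
  C: 7
  H: 17
  N: 1
  O: 1
Molecular formula: C7H17NO.
  M = 7(12.0) + 17(1.007825) + 14.003074 + 15.994915
    = 84.000000 + 17.133025 + 14.003074 + 15.994915 = 131.131014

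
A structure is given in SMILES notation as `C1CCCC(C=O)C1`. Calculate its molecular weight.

112.17 g/mol

Atom tally by fragment:
  cyclohexane ring core → C:6 H:12
  (− 1 ring H displaced by substituents)
  + CHO → C:1 H:1 O:1
Element totals:
  C: 7
  H: 12
  O: 1
Molecular formula: C7H12O.
  M = 7(12.011) + 12(1.008) + 15.999
    = 84.077 + 12.096 + 15.999 = 112.172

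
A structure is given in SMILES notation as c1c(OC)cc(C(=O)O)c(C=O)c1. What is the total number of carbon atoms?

Atom tally by fragment:
  benzene ring core → C:6 H:6
  (− 3 ring H displaced by substituents)
  + OCH3 → C:1 H:3 O:1
  + COOH → C:1 H:1 O:2
  + CHO → C:1 H:1 O:1
Element totals:
  C: 9
  H: 8
  O: 4

9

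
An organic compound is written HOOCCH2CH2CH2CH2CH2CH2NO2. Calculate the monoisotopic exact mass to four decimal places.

Atom tally by fragment:
  HOOCCH2 → C:2 H:3 O:2
  CH2 → C:1 H:2
  CH2 → C:1 H:2
  CH2 → C:1 H:2
  CH2 → C:1 H:2
  CH2NO2 → C:1 H:2 N:1 O:2
Element totals:
  C: 7
  H: 13
  N: 1
  O: 4
Molecular formula: C7H13NO4.
  M = 7(12.0) + 13(1.007825) + 14.003074 + 4(15.994915)
    = 84.000000 + 13.101725 + 14.003074 + 63.979660 = 175.084459

175.0845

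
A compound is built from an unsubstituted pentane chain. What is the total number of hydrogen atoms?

Atom tally by fragment:
  CH3 → C:1 H:3
  CH2 → C:1 H:2
  CH2 → C:1 H:2
  CH2 → C:1 H:2
  CH3 → C:1 H:3
Element totals:
  C: 5
  H: 12

12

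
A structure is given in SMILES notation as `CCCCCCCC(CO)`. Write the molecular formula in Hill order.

Atom tally by fragment:
  CH3 → C:1 H:3
  CH2 → C:1 H:2
  CH2 → C:1 H:2
  CH2 → C:1 H:2
  CH2 → C:1 H:2
  CH2 → C:1 H:2
  CH2 → C:1 H:2
  CH2CH2OH → C:2 H:5 O:1
Element totals:
  C: 9
  H: 20
  O: 1

C9H20O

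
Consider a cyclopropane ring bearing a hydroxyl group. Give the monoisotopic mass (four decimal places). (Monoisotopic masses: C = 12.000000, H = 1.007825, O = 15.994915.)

Atom tally by fragment:
  cyclopropane ring core → C:3 H:6
  (− 1 ring H displaced by substituents)
  + OH → O:1 H:1
Element totals:
  C: 3
  H: 6
  O: 1
Molecular formula: C3H6O.
  M = 3(12.0) + 6(1.007825) + 15.994915
    = 36.000000 + 6.046950 + 15.994915 = 58.041865

58.0419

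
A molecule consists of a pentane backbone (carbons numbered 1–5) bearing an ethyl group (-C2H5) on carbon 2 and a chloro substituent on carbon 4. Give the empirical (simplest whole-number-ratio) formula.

C7H15Cl

Atom tally by fragment:
  CH3 → C:1 H:3
  CH(C2H5) → C:3 H:6
  CH2 → C:1 H:2
  CH(Cl) → C:1 H:1 Cl:1
  CH3 → C:1 H:3
Element totals:
  C: 7
  H: 15
  Cl: 1
Molecular formula: C7H15Cl.
gcd of subscripts (7, 1, 15) = 1, so the empirical formula equals the molecular formula.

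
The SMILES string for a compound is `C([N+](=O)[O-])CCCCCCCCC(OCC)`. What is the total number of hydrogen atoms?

25

Atom tally by fragment:
  O2NCH2 → C:1 H:2 N:1 O:2
  CH2 → C:1 H:2
  CH2 → C:1 H:2
  CH2 → C:1 H:2
  CH2 → C:1 H:2
  CH2 → C:1 H:2
  CH2 → C:1 H:2
  CH2 → C:1 H:2
  CH2 → C:1 H:2
  CH2OC2H5 → C:3 H:7 O:1
Element totals:
  C: 12
  H: 25
  N: 1
  O: 3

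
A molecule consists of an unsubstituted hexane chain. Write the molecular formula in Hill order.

C6H14

Atom tally by fragment:
  CH3 → C:1 H:3
  CH2 → C:1 H:2
  CH2 → C:1 H:2
  CH2 → C:1 H:2
  CH2 → C:1 H:2
  CH3 → C:1 H:3
Element totals:
  C: 6
  H: 14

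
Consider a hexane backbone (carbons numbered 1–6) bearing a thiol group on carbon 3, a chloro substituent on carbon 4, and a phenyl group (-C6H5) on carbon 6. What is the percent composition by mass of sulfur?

Atom tally by fragment:
  CH3 → C:1 H:3
  CH2 → C:1 H:2
  CH(SH) → C:1 H:2 S:1
  CH(Cl) → C:1 H:1 Cl:1
  CH2 → C:1 H:2
  CH2C6H5 → C:7 H:7
Element totals:
  C: 12
  H: 17
  Cl: 1
  S: 1
Molecular formula: C12H17ClS.
Molar mass = 228.778 g/mol.
Mass from S: 1 × 32.06 = 32.060 g/mol.
%S = 32.060 / 228.778 × 100 = 14.01%.

14.01%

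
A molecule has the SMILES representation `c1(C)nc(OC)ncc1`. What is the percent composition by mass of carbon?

Atom tally by fragment:
  pyrimidine ring core → C:4 H:4 N:2
  (− 2 ring H displaced by substituents)
  + CH3 → C:1 H:3
  + OCH3 → C:1 H:3 O:1
Element totals:
  C: 6
  H: 8
  N: 2
  O: 1
Molecular formula: C6H8N2O.
Molar mass = 124.143 g/mol.
Mass from C: 6 × 12.011 = 72.066 g/mol.
%C = 72.066 / 124.143 × 100 = 58.05%.

58.05%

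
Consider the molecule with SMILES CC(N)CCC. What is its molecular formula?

C5H13N

Atom tally by fragment:
  CH3 → C:1 H:3
  CH(NH2) → C:1 H:3 N:1
  CH2 → C:1 H:2
  CH2 → C:1 H:2
  CH3 → C:1 H:3
Element totals:
  C: 5
  H: 13
  N: 1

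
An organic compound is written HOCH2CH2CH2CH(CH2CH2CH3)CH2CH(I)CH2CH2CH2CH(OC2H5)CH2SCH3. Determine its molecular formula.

Atom tally by fragment:
  HOCH2CH2 → C:2 H:5 O:1
  CH2 → C:1 H:2
  CH(CH2CH2CH3) → C:4 H:8
  CH2 → C:1 H:2
  CH(I) → C:1 H:1 I:1
  CH2 → C:1 H:2
  CH2 → C:1 H:2
  CH2 → C:1 H:2
  CH(OC2H5) → C:3 H:6 O:1
  CH2SCH3 → C:2 H:5 S:1
Element totals:
  C: 17
  H: 35
  I: 1
  O: 2
  S: 1

C17H35IO2S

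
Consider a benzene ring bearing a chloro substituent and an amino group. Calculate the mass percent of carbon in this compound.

56.49%

Atom tally by fragment:
  benzene ring core → C:6 H:6
  (− 2 ring H displaced by substituents)
  + Cl → Cl:1
  + NH2 → N:1 H:2
Element totals:
  C: 6
  H: 6
  Cl: 1
  N: 1
Molecular formula: C6H6ClN.
Molar mass = 127.571 g/mol.
Mass from C: 6 × 12.011 = 72.066 g/mol.
%C = 72.066 / 127.571 × 100 = 56.49%.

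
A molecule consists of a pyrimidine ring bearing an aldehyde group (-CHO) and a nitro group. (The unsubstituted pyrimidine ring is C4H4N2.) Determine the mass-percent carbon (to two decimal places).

39.23%

Atom tally by fragment:
  pyrimidine ring core → C:4 H:4 N:2
  (− 2 ring H displaced by substituents)
  + CHO → C:1 H:1 O:1
  + NO2 → N:1 O:2
Element totals:
  C: 5
  H: 3
  N: 3
  O: 3
Molecular formula: C5H3N3O3.
Molar mass = 153.097 g/mol.
Mass from C: 5 × 12.011 = 60.055 g/mol.
%C = 60.055 / 153.097 × 100 = 39.23%.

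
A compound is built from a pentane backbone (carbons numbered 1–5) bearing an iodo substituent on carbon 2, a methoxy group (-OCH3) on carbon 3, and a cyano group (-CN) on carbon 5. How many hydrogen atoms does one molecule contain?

Atom tally by fragment:
  CH3 → C:1 H:3
  CH(I) → C:1 H:1 I:1
  CH(OCH3) → C:2 H:4 O:1
  CH2 → C:1 H:2
  CH2CN → C:2 H:2 N:1
Element totals:
  C: 7
  H: 12
  I: 1
  N: 1
  O: 1

12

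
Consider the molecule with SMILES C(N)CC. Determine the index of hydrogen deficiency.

Atom tally by fragment:
  H2NCH2 → C:1 H:4 N:1
  CH2 → C:1 H:2
  CH3 → C:1 H:3
Element totals:
  C: 3
  H: 9
  N: 1
Molecular formula: C3H9N.
DoU = (2C + 2 + N − H − X) / 2 = (2·3 + 2 + 1 − 9 − 0) / 2 = 0.

0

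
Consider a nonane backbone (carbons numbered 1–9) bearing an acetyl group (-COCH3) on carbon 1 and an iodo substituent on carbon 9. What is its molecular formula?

Atom tally by fragment:
  CH3COCH2 → C:3 H:5 O:1
  CH2 → C:1 H:2
  CH2 → C:1 H:2
  CH2 → C:1 H:2
  CH2 → C:1 H:2
  CH2 → C:1 H:2
  CH2 → C:1 H:2
  CH2 → C:1 H:2
  CH2I → C:1 H:2 I:1
Element totals:
  C: 11
  H: 21
  I: 1
  O: 1

C11H21IO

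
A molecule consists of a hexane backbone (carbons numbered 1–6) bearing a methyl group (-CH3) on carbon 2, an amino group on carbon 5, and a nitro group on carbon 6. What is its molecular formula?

Atom tally by fragment:
  CH3 → C:1 H:3
  CH(CH3) → C:2 H:4
  CH2 → C:1 H:2
  CH2 → C:1 H:2
  CH(NH2) → C:1 H:3 N:1
  CH2NO2 → C:1 H:2 N:1 O:2
Element totals:
  C: 7
  H: 16
  N: 2
  O: 2

C7H16N2O2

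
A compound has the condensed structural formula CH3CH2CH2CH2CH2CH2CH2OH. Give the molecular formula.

C7H16O

Element totals:
  C: 7
  H: 16
  O: 1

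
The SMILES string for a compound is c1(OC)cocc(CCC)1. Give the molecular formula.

C8H12O2

Atom tally by fragment:
  furan ring core → C:4 H:4 O:1
  (− 2 ring H displaced by substituents)
  + OCH3 → C:1 H:3 O:1
  + CH2CH2CH3 → C:3 H:7
Element totals:
  C: 8
  H: 12
  O: 2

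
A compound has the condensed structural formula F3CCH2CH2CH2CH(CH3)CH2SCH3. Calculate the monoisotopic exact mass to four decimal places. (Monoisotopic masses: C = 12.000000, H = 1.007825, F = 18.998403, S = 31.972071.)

Element totals:
  C: 8
  H: 15
  F: 3
  S: 1
Molecular formula: C8H15F3S.
  M = 8(12.0) + 15(1.007825) + 3(18.998403) + 31.972071
    = 96.000000 + 15.117375 + 56.995209 + 31.972071 = 200.084655

200.0847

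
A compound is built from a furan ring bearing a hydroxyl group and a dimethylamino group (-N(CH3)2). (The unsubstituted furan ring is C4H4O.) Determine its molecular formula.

C6H9NO2

Atom tally by fragment:
  furan ring core → C:4 H:4 O:1
  (− 2 ring H displaced by substituents)
  + OH → O:1 H:1
  + N(CH3)2 → N:1 C:2 H:6
Element totals:
  C: 6
  H: 9
  N: 1
  O: 2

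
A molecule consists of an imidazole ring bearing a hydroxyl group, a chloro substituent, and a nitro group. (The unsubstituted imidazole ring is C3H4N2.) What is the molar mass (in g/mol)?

Atom tally by fragment:
  imidazole ring core → C:3 H:4 N:2
  (− 3 ring H displaced by substituents)
  + OH → O:1 H:1
  + Cl → Cl:1
  + NO2 → N:1 O:2
Element totals:
  C: 3
  H: 2
  Cl: 1
  N: 3
  O: 3
Molecular formula: C3H2ClN3O3.
  M = 3(12.011) + 2(1.008) + 35.45 + 3(14.007) + 3(15.999)
    = 36.033 + 2.016 + 35.450 + 42.021 + 47.997 = 163.517

163.52 g/mol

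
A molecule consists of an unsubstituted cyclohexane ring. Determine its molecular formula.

C6H12

Atom tally by fragment:
  cyclohexane ring core → C:6 H:12
Element totals:
  C: 6
  H: 12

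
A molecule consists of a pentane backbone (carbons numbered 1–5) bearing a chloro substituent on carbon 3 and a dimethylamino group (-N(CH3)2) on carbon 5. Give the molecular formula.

Atom tally by fragment:
  CH3 → C:1 H:3
  CH2 → C:1 H:2
  CH(Cl) → C:1 H:1 Cl:1
  CH2 → C:1 H:2
  CH2N(CH3)2 → C:3 H:8 N:1
Element totals:
  C: 7
  H: 16
  Cl: 1
  N: 1

C7H16ClN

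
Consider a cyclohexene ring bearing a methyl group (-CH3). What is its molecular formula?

C7H12

Atom tally by fragment:
  cyclohexene ring core → C:6 H:10
  (− 1 ring H displaced by substituents)
  + CH3 → C:1 H:3
Element totals:
  C: 7
  H: 12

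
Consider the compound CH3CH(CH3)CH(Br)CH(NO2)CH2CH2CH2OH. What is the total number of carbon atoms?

8

Atom tally by fragment:
  CH3 → C:1 H:3
  CH(CH3) → C:2 H:4
  CH(Br) → C:1 H:1 Br:1
  CH(NO2) → C:1 H:1 N:1 O:2
  CH2 → C:1 H:2
  CH2CH2OH → C:2 H:5 O:1
Element totals:
  C: 8
  H: 16
  Br: 1
  N: 1
  O: 3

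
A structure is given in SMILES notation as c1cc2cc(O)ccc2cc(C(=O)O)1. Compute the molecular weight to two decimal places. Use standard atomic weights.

Atom tally by fragment:
  naphthalene ring system core → C:10 H:8
  (− 2 ring H displaced by substituents)
  + OH → O:1 H:1
  + COOH → C:1 H:1 O:2
Element totals:
  C: 11
  H: 8
  O: 3
Molecular formula: C11H8O3.
  M = 11(12.011) + 8(1.008) + 3(15.999)
    = 132.121 + 8.064 + 47.997 = 188.182

188.18 g/mol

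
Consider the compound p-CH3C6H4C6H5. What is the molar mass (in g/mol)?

168.24 g/mol

Atom tally by fragment:
  benzene ring core → C:6 H:6
  (− 2 ring H displaced by substituents)
  + CH3 → C:1 H:3
  + C6H5 → C:6 H:5
Element totals:
  C: 13
  H: 12
Molecular formula: C13H12.
  M = 13(12.011) + 12(1.008)
    = 156.143 + 12.096 = 168.239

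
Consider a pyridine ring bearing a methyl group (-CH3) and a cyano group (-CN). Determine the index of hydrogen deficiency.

6

Atom tally by fragment:
  pyridine ring core → C:5 H:5 N:1
  (− 2 ring H displaced by substituents)
  + CH3 → C:1 H:3
  + CN → C:1 N:1
Element totals:
  C: 7
  H: 6
  N: 2
Molecular formula: C7H6N2.
DoU = (2C + 2 + N − H − X) / 2 = (2·7 + 2 + 2 − 6 − 0) / 2 = 6.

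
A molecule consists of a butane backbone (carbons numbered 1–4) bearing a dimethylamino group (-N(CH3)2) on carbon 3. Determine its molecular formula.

C6H15N

Atom tally by fragment:
  CH3 → C:1 H:3
  CH2 → C:1 H:2
  CH(N(CH3)2) → C:3 H:7 N:1
  CH3 → C:1 H:3
Element totals:
  C: 6
  H: 15
  N: 1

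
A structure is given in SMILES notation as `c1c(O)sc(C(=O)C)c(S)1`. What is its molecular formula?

C6H6O2S2

Atom tally by fragment:
  thiophene ring core → C:4 H:4 S:1
  (− 3 ring H displaced by substituents)
  + OH → O:1 H:1
  + COCH3 → C:2 H:3 O:1
  + SH → S:1 H:1
Element totals:
  C: 6
  H: 6
  O: 2
  S: 2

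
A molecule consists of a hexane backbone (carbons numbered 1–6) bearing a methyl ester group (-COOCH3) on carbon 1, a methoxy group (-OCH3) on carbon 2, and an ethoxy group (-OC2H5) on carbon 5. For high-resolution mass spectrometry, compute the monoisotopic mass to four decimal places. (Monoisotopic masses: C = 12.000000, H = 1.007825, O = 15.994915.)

Atom tally by fragment:
  CH3OOCCH2 → C:3 H:5 O:2
  CH(OCH3) → C:2 H:4 O:1
  CH2 → C:1 H:2
  CH2 → C:1 H:2
  CH(OC2H5) → C:3 H:6 O:1
  CH3 → C:1 H:3
Element totals:
  C: 11
  H: 22
  O: 4
Molecular formula: C11H22O4.
  M = 11(12.0) + 22(1.007825) + 4(15.994915)
    = 132.000000 + 22.172150 + 63.979660 = 218.151810

218.1518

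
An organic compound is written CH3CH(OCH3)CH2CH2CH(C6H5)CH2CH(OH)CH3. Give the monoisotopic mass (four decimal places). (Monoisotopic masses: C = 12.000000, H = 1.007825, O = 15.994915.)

236.1776

Element totals:
  C: 15
  H: 24
  O: 2
Molecular formula: C15H24O2.
  M = 15(12.0) + 24(1.007825) + 2(15.994915)
    = 180.000000 + 24.187800 + 31.989830 = 236.177630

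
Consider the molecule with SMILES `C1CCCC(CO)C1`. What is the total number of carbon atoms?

Atom tally by fragment:
  cyclohexane ring core → C:6 H:12
  (− 1 ring H displaced by substituents)
  + CH2OH → C:1 H:3 O:1
Element totals:
  C: 7
  H: 14
  O: 1

7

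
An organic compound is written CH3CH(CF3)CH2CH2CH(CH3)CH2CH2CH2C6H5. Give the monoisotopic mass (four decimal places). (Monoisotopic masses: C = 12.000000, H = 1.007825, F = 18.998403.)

272.1752

Element totals:
  C: 16
  H: 23
  F: 3
Molecular formula: C16H23F3.
  M = 16(12.0) + 23(1.007825) + 3(18.998403)
    = 192.000000 + 23.179975 + 56.995209 = 272.175184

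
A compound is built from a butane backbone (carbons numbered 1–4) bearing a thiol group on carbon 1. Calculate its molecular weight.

Atom tally by fragment:
  HSCH2 → C:1 H:3 S:1
  CH2 → C:1 H:2
  CH2 → C:1 H:2
  CH3 → C:1 H:3
Element totals:
  C: 4
  H: 10
  S: 1
Molecular formula: C4H10S.
  M = 4(12.011) + 10(1.008) + 32.06
    = 48.044 + 10.080 + 32.060 = 90.184

90.18 g/mol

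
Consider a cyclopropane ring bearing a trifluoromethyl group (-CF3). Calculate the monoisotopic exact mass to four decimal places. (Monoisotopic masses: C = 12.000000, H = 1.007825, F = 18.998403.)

Atom tally by fragment:
  cyclopropane ring core → C:3 H:6
  (− 1 ring H displaced by substituents)
  + CF3 → C:1 F:3
Element totals:
  C: 4
  H: 5
  F: 3
Molecular formula: C4H5F3.
  M = 4(12.0) + 5(1.007825) + 3(18.998403)
    = 48.000000 + 5.039125 + 56.995209 = 110.034334

110.0343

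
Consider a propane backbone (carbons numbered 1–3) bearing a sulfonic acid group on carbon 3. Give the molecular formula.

C3H8O3S

Atom tally by fragment:
  CH3 → C:1 H:3
  CH2 → C:1 H:2
  CH2SO3H → C:1 H:3 S:1 O:3
Element totals:
  C: 3
  H: 8
  O: 3
  S: 1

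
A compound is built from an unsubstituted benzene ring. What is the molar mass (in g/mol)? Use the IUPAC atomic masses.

Atom tally by fragment:
  benzene ring core → C:6 H:6
Element totals:
  C: 6
  H: 6
Molecular formula: C6H6.
  M = 6(12.011) + 6(1.008)
    = 72.066 + 6.048 = 78.114

78.11 g/mol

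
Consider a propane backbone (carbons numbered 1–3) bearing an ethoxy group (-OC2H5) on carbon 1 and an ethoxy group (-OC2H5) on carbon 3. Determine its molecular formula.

C7H16O2

Atom tally by fragment:
  C2H5OCH2 → C:3 H:7 O:1
  CH2 → C:1 H:2
  CH2OC2H5 → C:3 H:7 O:1
Element totals:
  C: 7
  H: 16
  O: 2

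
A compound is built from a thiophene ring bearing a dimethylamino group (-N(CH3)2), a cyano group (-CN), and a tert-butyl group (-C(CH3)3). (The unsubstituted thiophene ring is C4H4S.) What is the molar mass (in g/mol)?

208.32 g/mol

Atom tally by fragment:
  thiophene ring core → C:4 H:4 S:1
  (− 3 ring H displaced by substituents)
  + N(CH3)2 → N:1 C:2 H:6
  + CN → C:1 N:1
  + C(CH3)3 → C:4 H:9
Element totals:
  C: 11
  H: 16
  N: 2
  S: 1
Molecular formula: C11H16N2S.
  M = 11(12.011) + 16(1.008) + 2(14.007) + 32.06
    = 132.121 + 16.128 + 28.014 + 32.060 = 208.323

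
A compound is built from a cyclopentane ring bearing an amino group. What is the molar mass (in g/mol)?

85.15 g/mol

Atom tally by fragment:
  cyclopentane ring core → C:5 H:10
  (− 1 ring H displaced by substituents)
  + NH2 → N:1 H:2
Element totals:
  C: 5
  H: 11
  N: 1
Molecular formula: C5H11N.
  M = 5(12.011) + 11(1.008) + 14.007
    = 60.055 + 11.088 + 14.007 = 85.150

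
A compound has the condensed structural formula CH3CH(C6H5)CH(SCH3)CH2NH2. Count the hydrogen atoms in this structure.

Atom tally by fragment:
  CH3 → C:1 H:3
  CH(C6H5) → C:7 H:6
  CH(SCH3) → C:2 H:4 S:1
  CH2NH2 → C:1 H:4 N:1
Element totals:
  C: 11
  H: 17
  N: 1
  S: 1

17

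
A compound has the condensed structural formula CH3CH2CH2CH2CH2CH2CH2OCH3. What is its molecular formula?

C8H18O

Atom tally by fragment:
  CH3 → C:1 H:3
  CH2 → C:1 H:2
  CH2 → C:1 H:2
  CH2 → C:1 H:2
  CH2 → C:1 H:2
  CH2 → C:1 H:2
  CH2OCH3 → C:2 H:5 O:1
Element totals:
  C: 8
  H: 18
  O: 1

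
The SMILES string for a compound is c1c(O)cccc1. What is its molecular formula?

C6H6O

Atom tally by fragment:
  benzene ring core → C:6 H:6
  (− 1 ring H displaced by substituents)
  + OH → O:1 H:1
Element totals:
  C: 6
  H: 6
  O: 1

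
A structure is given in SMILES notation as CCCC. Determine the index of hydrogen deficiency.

0

Atom tally by fragment:
  CH3 → C:1 H:3
  CH2 → C:1 H:2
  CH2 → C:1 H:2
  CH3 → C:1 H:3
Element totals:
  C: 4
  H: 10
Molecular formula: C4H10.
DoU = (2C + 2 + N − H − X) / 2 = (2·4 + 2 + 0 − 10 − 0) / 2 = 0.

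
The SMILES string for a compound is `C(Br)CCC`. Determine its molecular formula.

C4H9Br

Atom tally by fragment:
  BrCH2 → C:1 H:2 Br:1
  CH2 → C:1 H:2
  CH2 → C:1 H:2
  CH3 → C:1 H:3
Element totals:
  C: 4
  H: 9
  Br: 1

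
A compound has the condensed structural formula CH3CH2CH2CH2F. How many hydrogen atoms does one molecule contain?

Element totals:
  C: 4
  H: 9
  F: 1

9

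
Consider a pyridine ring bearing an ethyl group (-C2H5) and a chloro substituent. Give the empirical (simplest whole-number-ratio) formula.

C7H8ClN

Atom tally by fragment:
  pyridine ring core → C:5 H:5 N:1
  (− 2 ring H displaced by substituents)
  + C2H5 → C:2 H:5
  + Cl → Cl:1
Element totals:
  C: 7
  H: 8
  Cl: 1
  N: 1
Molecular formula: C7H8ClN.
gcd of subscripts (7, 1, 8, 1) = 1, so the empirical formula equals the molecular formula.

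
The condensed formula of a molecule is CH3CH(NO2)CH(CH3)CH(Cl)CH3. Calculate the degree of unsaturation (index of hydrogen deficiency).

1

Atom tally by fragment:
  CH3 → C:1 H:3
  CH(NO2) → C:1 H:1 N:1 O:2
  CH(CH3) → C:2 H:4
  CH(Cl) → C:1 H:1 Cl:1
  CH3 → C:1 H:3
Element totals:
  C: 6
  H: 12
  Cl: 1
  N: 1
  O: 2
Molecular formula: C6H12ClNO2.
DoU = (2C + 2 + N − H − X) / 2 = (2·6 + 2 + 1 − 12 − 1) / 2 = 1.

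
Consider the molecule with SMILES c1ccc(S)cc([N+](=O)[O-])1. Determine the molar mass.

Atom tally by fragment:
  benzene ring core → C:6 H:6
  (− 2 ring H displaced by substituents)
  + SH → S:1 H:1
  + NO2 → N:1 O:2
Element totals:
  C: 6
  H: 5
  N: 1
  O: 2
  S: 1
Molecular formula: C6H5NO2S.
  M = 6(12.011) + 5(1.008) + 14.007 + 2(15.999) + 32.06
    = 72.066 + 5.040 + 14.007 + 31.998 + 32.060 = 155.171

155.17 g/mol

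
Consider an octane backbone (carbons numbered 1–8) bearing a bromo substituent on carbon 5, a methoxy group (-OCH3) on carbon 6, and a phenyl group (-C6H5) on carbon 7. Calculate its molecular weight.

299.25 g/mol

Atom tally by fragment:
  CH3 → C:1 H:3
  CH2 → C:1 H:2
  CH2 → C:1 H:2
  CH2 → C:1 H:2
  CH(Br) → C:1 H:1 Br:1
  CH(OCH3) → C:2 H:4 O:1
  CH(C6H5) → C:7 H:6
  CH3 → C:1 H:3
Element totals:
  C: 15
  H: 23
  Br: 1
  O: 1
Molecular formula: C15H23BrO.
  M = 15(12.011) + 23(1.008) + 79.904 + 15.999
    = 180.165 + 23.184 + 79.904 + 15.999 = 299.252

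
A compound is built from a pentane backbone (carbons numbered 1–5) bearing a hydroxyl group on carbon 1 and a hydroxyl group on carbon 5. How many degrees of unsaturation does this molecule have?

0

Atom tally by fragment:
  HOCH2 → C:1 H:3 O:1
  CH2 → C:1 H:2
  CH2 → C:1 H:2
  CH2 → C:1 H:2
  CH2OH → C:1 H:3 O:1
Element totals:
  C: 5
  H: 12
  O: 2
Molecular formula: C5H12O2.
DoU = (2C + 2 + N − H − X) / 2 = (2·5 + 2 + 0 − 12 − 0) / 2 = 0.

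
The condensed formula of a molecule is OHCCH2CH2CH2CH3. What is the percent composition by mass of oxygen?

Atom tally by fragment:
  OHCCH2 → C:2 H:3 O:1
  CH2 → C:1 H:2
  CH2 → C:1 H:2
  CH3 → C:1 H:3
Element totals:
  C: 5
  H: 10
  O: 1
Molecular formula: C5H10O.
Molar mass = 86.134 g/mol.
Mass from O: 1 × 15.999 = 15.999 g/mol.
%O = 15.999 / 86.134 × 100 = 18.57%.

18.57%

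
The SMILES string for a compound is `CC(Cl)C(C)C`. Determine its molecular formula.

Atom tally by fragment:
  CH3 → C:1 H:3
  CH(Cl) → C:1 H:1 Cl:1
  CH(CH3) → C:2 H:4
  CH3 → C:1 H:3
Element totals:
  C: 5
  H: 11
  Cl: 1

C5H11Cl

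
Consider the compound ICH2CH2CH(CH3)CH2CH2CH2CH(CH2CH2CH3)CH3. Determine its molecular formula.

C12H25I

Atom tally by fragment:
  ICH2 → C:1 H:2 I:1
  CH2 → C:1 H:2
  CH(CH3) → C:2 H:4
  CH2 → C:1 H:2
  CH2 → C:1 H:2
  CH2 → C:1 H:2
  CH(CH2CH2CH3) → C:4 H:8
  CH3 → C:1 H:3
Element totals:
  C: 12
  H: 25
  I: 1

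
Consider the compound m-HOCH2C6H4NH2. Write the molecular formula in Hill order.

C7H9NO

Atom tally by fragment:
  benzene ring core → C:6 H:6
  (− 2 ring H displaced by substituents)
  + CH2OH → C:1 H:3 O:1
  + NH2 → N:1 H:2
Element totals:
  C: 7
  H: 9
  N: 1
  O: 1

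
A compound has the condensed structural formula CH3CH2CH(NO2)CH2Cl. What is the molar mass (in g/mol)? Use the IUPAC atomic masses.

137.56 g/mol

Element totals:
  C: 4
  H: 8
  Cl: 1
  N: 1
  O: 2
Molecular formula: C4H8ClNO2.
  M = 4(12.011) + 8(1.008) + 35.45 + 14.007 + 2(15.999)
    = 48.044 + 8.064 + 35.450 + 14.007 + 31.998 = 137.563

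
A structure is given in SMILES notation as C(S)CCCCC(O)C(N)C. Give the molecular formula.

Atom tally by fragment:
  HSCH2 → C:1 H:3 S:1
  CH2 → C:1 H:2
  CH2 → C:1 H:2
  CH2 → C:1 H:2
  CH2 → C:1 H:2
  CH(OH) → C:1 H:2 O:1
  CH(NH2) → C:1 H:3 N:1
  CH3 → C:1 H:3
Element totals:
  C: 8
  H: 19
  N: 1
  O: 1
  S: 1

C8H19NOS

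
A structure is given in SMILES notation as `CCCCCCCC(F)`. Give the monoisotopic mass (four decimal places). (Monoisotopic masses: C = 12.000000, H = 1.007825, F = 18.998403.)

Atom tally by fragment:
  CH3 → C:1 H:3
  CH2 → C:1 H:2
  CH2 → C:1 H:2
  CH2 → C:1 H:2
  CH2 → C:1 H:2
  CH2 → C:1 H:2
  CH2 → C:1 H:2
  CH2F → C:1 H:2 F:1
Element totals:
  C: 8
  H: 17
  F: 1
Molecular formula: C8H17F.
  M = 8(12.0) + 17(1.007825) + 18.998403
    = 96.000000 + 17.133025 + 18.998403 = 132.131428

132.1314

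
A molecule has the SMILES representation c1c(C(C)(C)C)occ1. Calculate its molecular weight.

Atom tally by fragment:
  furan ring core → C:4 H:4 O:1
  (− 1 ring H displaced by substituents)
  + C(CH3)3 → C:4 H:9
Element totals:
  C: 8
  H: 12
  O: 1
Molecular formula: C8H12O.
  M = 8(12.011) + 12(1.008) + 15.999
    = 96.088 + 12.096 + 15.999 = 124.183

124.18 g/mol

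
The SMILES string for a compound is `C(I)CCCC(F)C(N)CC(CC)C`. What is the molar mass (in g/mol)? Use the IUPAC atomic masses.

Atom tally by fragment:
  ICH2 → C:1 H:2 I:1
  CH2 → C:1 H:2
  CH2 → C:1 H:2
  CH2 → C:1 H:2
  CH(F) → C:1 H:1 F:1
  CH(NH2) → C:1 H:3 N:1
  CH2 → C:1 H:2
  CH(C2H5) → C:3 H:6
  CH3 → C:1 H:3
Element totals:
  C: 11
  H: 23
  F: 1
  I: 1
  N: 1
Molecular formula: C11H23FIN.
  M = 11(12.011) + 23(1.008) + 18.998 + 126.904 + 14.007
    = 132.121 + 23.184 + 18.998 + 126.904 + 14.007 = 315.214

315.21 g/mol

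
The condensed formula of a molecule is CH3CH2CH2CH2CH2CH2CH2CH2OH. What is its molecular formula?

Element totals:
  C: 8
  H: 18
  O: 1

C8H18O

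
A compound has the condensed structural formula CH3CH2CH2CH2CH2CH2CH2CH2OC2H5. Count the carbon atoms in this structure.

Atom tally by fragment:
  CH3 → C:1 H:3
  CH2 → C:1 H:2
  CH2 → C:1 H:2
  CH2 → C:1 H:2
  CH2 → C:1 H:2
  CH2 → C:1 H:2
  CH2 → C:1 H:2
  CH2OC2H5 → C:3 H:7 O:1
Element totals:
  C: 10
  H: 22
  O: 1

10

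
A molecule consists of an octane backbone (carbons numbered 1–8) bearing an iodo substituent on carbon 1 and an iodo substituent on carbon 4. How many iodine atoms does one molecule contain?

2

Atom tally by fragment:
  ICH2 → C:1 H:2 I:1
  CH2 → C:1 H:2
  CH2 → C:1 H:2
  CH(I) → C:1 H:1 I:1
  CH2 → C:1 H:2
  CH2 → C:1 H:2
  CH2 → C:1 H:2
  CH3 → C:1 H:3
Element totals:
  C: 8
  H: 16
  I: 2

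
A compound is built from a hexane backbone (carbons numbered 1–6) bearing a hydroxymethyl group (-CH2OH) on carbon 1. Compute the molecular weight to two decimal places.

Atom tally by fragment:
  HOCH2CH2 → C:2 H:5 O:1
  CH2 → C:1 H:2
  CH2 → C:1 H:2
  CH2 → C:1 H:2
  CH2 → C:1 H:2
  CH3 → C:1 H:3
Element totals:
  C: 7
  H: 16
  O: 1
Molecular formula: C7H16O.
  M = 7(12.011) + 16(1.008) + 15.999
    = 84.077 + 16.128 + 15.999 = 116.204

116.20 g/mol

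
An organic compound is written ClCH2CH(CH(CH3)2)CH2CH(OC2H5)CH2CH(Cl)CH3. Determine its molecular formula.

C12H24Cl2O

Atom tally by fragment:
  ClCH2 → C:1 H:2 Cl:1
  CH(CH(CH3)2) → C:4 H:8
  CH2 → C:1 H:2
  CH(OC2H5) → C:3 H:6 O:1
  CH2 → C:1 H:2
  CH(Cl) → C:1 H:1 Cl:1
  CH3 → C:1 H:3
Element totals:
  C: 12
  H: 24
  Cl: 2
  O: 1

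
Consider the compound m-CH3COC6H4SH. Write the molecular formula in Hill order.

C8H8OS

Atom tally by fragment:
  benzene ring core → C:6 H:6
  (− 2 ring H displaced by substituents)
  + COCH3 → C:2 H:3 O:1
  + SH → S:1 H:1
Element totals:
  C: 8
  H: 8
  O: 1
  S: 1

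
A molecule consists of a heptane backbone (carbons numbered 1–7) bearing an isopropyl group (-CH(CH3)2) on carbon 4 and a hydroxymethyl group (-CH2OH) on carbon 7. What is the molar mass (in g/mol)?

Atom tally by fragment:
  CH3 → C:1 H:3
  CH2 → C:1 H:2
  CH2 → C:1 H:2
  CH(CH(CH3)2) → C:4 H:8
  CH2 → C:1 H:2
  CH2 → C:1 H:2
  CH2CH2OH → C:2 H:5 O:1
Element totals:
  C: 11
  H: 24
  O: 1
Molecular formula: C11H24O.
  M = 11(12.011) + 24(1.008) + 15.999
    = 132.121 + 24.192 + 15.999 = 172.312

172.31 g/mol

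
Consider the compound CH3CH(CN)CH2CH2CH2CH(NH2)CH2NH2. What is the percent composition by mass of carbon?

61.89%

Atom tally by fragment:
  CH3 → C:1 H:3
  CH(CN) → C:2 H:1 N:1
  CH2 → C:1 H:2
  CH2 → C:1 H:2
  CH2 → C:1 H:2
  CH(NH2) → C:1 H:3 N:1
  CH2NH2 → C:1 H:4 N:1
Element totals:
  C: 8
  H: 17
  N: 3
Molecular formula: C8H17N3.
Molar mass = 155.245 g/mol.
Mass from C: 8 × 12.011 = 96.088 g/mol.
%C = 96.088 / 155.245 × 100 = 61.89%.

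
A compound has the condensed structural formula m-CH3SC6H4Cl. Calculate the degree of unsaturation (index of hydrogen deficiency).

4

Atom tally by fragment:
  benzene ring core → C:6 H:6
  (− 2 ring H displaced by substituents)
  + SCH3 → C:1 H:3 S:1
  + Cl → Cl:1
Element totals:
  C: 7
  H: 7
  Cl: 1
  S: 1
Molecular formula: C7H7ClS.
DoU = (2C + 2 + N − H − X) / 2 = (2·7 + 2 + 0 − 7 − 1) / 2 = 4.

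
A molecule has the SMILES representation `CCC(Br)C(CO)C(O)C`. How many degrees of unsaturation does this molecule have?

Atom tally by fragment:
  CH3 → C:1 H:3
  CH2 → C:1 H:2
  CH(Br) → C:1 H:1 Br:1
  CH(CH2OH) → C:2 H:4 O:1
  CH(OH) → C:1 H:2 O:1
  CH3 → C:1 H:3
Element totals:
  C: 7
  H: 15
  Br: 1
  O: 2
Molecular formula: C7H15BrO2.
DoU = (2C + 2 + N − H − X) / 2 = (2·7 + 2 + 0 − 15 − 1) / 2 = 0.

0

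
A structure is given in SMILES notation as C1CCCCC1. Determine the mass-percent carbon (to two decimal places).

85.63%

Atom tally by fragment:
  cyclohexane ring core → C:6 H:12
Element totals:
  C: 6
  H: 12
Molecular formula: C6H12.
Molar mass = 84.162 g/mol.
Mass from C: 6 × 12.011 = 72.066 g/mol.
%C = 72.066 / 84.162 × 100 = 85.63%.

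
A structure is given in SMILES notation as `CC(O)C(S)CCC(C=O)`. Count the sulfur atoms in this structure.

1

Atom tally by fragment:
  CH3 → C:1 H:3
  CH(OH) → C:1 H:2 O:1
  CH(SH) → C:1 H:2 S:1
  CH2 → C:1 H:2
  CH2 → C:1 H:2
  CH2CHO → C:2 H:3 O:1
Element totals:
  C: 7
  H: 14
  O: 2
  S: 1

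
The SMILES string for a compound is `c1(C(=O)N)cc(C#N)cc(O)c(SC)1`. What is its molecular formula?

C9H8N2O2S

Atom tally by fragment:
  benzene ring core → C:6 H:6
  (− 4 ring H displaced by substituents)
  + CONH2 → C:1 H:2 O:1 N:1
  + CN → C:1 N:1
  + OH → O:1 H:1
  + SCH3 → C:1 H:3 S:1
Element totals:
  C: 9
  H: 8
  N: 2
  O: 2
  S: 1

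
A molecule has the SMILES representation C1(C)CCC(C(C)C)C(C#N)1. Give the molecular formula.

Atom tally by fragment:
  cyclopentane ring core → C:5 H:10
  (− 3 ring H displaced by substituents)
  + CH3 → C:1 H:3
  + CH(CH3)2 → C:3 H:7
  + CN → C:1 N:1
Element totals:
  C: 10
  H: 17
  N: 1

C10H17N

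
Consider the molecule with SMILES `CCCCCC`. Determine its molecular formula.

C6H14

Atom tally by fragment:
  CH3 → C:1 H:3
  CH2 → C:1 H:2
  CH2 → C:1 H:2
  CH2 → C:1 H:2
  CH2 → C:1 H:2
  CH3 → C:1 H:3
Element totals:
  C: 6
  H: 14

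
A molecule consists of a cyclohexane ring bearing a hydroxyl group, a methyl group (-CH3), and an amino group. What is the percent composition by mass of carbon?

65.07%

Atom tally by fragment:
  cyclohexane ring core → C:6 H:12
  (− 3 ring H displaced by substituents)
  + OH → O:1 H:1
  + CH3 → C:1 H:3
  + NH2 → N:1 H:2
Element totals:
  C: 7
  H: 15
  N: 1
  O: 1
Molecular formula: C7H15NO.
Molar mass = 129.203 g/mol.
Mass from C: 7 × 12.011 = 84.077 g/mol.
%C = 84.077 / 129.203 × 100 = 65.07%.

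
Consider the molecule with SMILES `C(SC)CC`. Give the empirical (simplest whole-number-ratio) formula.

Atom tally by fragment:
  CH3SCH2 → C:2 H:5 S:1
  CH2 → C:1 H:2
  CH3 → C:1 H:3
Element totals:
  C: 4
  H: 10
  S: 1
Molecular formula: C4H10S.
gcd of subscripts (4, 10, 1) = 1, so the empirical formula equals the molecular formula.

C4H10S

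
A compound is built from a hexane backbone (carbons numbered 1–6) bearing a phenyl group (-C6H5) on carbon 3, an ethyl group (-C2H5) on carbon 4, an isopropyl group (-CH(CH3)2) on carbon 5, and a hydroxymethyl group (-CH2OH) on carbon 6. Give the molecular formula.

C18H30O

Atom tally by fragment:
  CH3 → C:1 H:3
  CH2 → C:1 H:2
  CH(C6H5) → C:7 H:6
  CH(C2H5) → C:3 H:6
  CH(CH(CH3)2) → C:4 H:8
  CH2CH2OH → C:2 H:5 O:1
Element totals:
  C: 18
  H: 30
  O: 1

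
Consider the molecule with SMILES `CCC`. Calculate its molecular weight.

44.10 g/mol

Atom tally by fragment:
  CH3 → C:1 H:3
  CH2 → C:1 H:2
  CH3 → C:1 H:3
Element totals:
  C: 3
  H: 8
Molecular formula: C3H8.
  M = 3(12.011) + 8(1.008)
    = 36.033 + 8.064 = 44.097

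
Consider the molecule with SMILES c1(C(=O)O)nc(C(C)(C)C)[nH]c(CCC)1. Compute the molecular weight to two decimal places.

Atom tally by fragment:
  imidazole ring core → C:3 H:4 N:2
  (− 3 ring H displaced by substituents)
  + COOH → C:1 H:1 O:2
  + C(CH3)3 → C:4 H:9
  + CH2CH2CH3 → C:3 H:7
Element totals:
  C: 11
  H: 18
  N: 2
  O: 2
Molecular formula: C11H18N2O2.
  M = 11(12.011) + 18(1.008) + 2(14.007) + 2(15.999)
    = 132.121 + 18.144 + 28.014 + 31.998 = 210.277

210.28 g/mol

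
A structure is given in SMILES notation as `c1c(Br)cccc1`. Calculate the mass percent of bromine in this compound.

Atom tally by fragment:
  benzene ring core → C:6 H:6
  (− 1 ring H displaced by substituents)
  + Br → Br:1
Element totals:
  C: 6
  H: 5
  Br: 1
Molecular formula: C6H5Br.
Molar mass = 157.010 g/mol.
Mass from Br: 1 × 79.904 = 79.904 g/mol.
%Br = 79.904 / 157.010 × 100 = 50.89%.

50.89%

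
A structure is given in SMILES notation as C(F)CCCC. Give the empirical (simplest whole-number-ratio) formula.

Atom tally by fragment:
  FCH2 → C:1 H:2 F:1
  CH2 → C:1 H:2
  CH2 → C:1 H:2
  CH2 → C:1 H:2
  CH3 → C:1 H:3
Element totals:
  C: 5
  H: 11
  F: 1
Molecular formula: C5H11F.
gcd of subscripts (5, 1, 11) = 1, so the empirical formula equals the molecular formula.

C5H11F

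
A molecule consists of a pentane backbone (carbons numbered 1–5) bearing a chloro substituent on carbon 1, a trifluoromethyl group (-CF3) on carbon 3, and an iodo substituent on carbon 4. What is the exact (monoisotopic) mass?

Atom tally by fragment:
  ClCH2 → C:1 H:2 Cl:1
  CH2 → C:1 H:2
  CH(CF3) → C:2 H:1 F:3
  CH(I) → C:1 H:1 I:1
  CH3 → C:1 H:3
Element totals:
  C: 6
  H: 9
  Cl: 1
  F: 3
  I: 1
Molecular formula: C6H9ClF3I.
  M = 6(12.0) + 9(1.007825) + 34.968853 + 3(18.998403) + 126.904472
    = 72.000000 + 9.070425 + 34.968853 + 56.995209 + 126.904472 = 299.938959

299.9390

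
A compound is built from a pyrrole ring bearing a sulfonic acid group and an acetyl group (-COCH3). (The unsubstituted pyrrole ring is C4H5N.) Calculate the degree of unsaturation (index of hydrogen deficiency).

Atom tally by fragment:
  pyrrole ring core → C:4 H:5 N:1
  (− 2 ring H displaced by substituents)
  + SO3H → S:1 O:3 H:1
  + COCH3 → C:2 H:3 O:1
Element totals:
  C: 6
  H: 7
  N: 1
  O: 4
  S: 1
Molecular formula: C6H7NO4S.
DoU = (2C + 2 + N − H − X) / 2 = (2·6 + 2 + 1 − 7 − 0) / 2 = 4.

4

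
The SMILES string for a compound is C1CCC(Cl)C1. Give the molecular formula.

Atom tally by fragment:
  cyclopentane ring core → C:5 H:10
  (− 1 ring H displaced by substituents)
  + Cl → Cl:1
Element totals:
  C: 5
  H: 9
  Cl: 1

C5H9Cl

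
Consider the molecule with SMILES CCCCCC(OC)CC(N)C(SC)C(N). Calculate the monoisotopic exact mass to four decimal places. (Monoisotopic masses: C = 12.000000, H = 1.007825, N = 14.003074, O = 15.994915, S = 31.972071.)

248.1922

Atom tally by fragment:
  CH3 → C:1 H:3
  CH2 → C:1 H:2
  CH2 → C:1 H:2
  CH2 → C:1 H:2
  CH2 → C:1 H:2
  CH(OCH3) → C:2 H:4 O:1
  CH2 → C:1 H:2
  CH(NH2) → C:1 H:3 N:1
  CH(SCH3) → C:2 H:4 S:1
  CH2NH2 → C:1 H:4 N:1
Element totals:
  C: 12
  H: 28
  N: 2
  O: 1
  S: 1
Molecular formula: C12H28N2OS.
  M = 12(12.0) + 28(1.007825) + 2(14.003074) + 15.994915 + 31.972071
    = 144.000000 + 28.219100 + 28.006148 + 15.994915 + 31.972071 = 248.192234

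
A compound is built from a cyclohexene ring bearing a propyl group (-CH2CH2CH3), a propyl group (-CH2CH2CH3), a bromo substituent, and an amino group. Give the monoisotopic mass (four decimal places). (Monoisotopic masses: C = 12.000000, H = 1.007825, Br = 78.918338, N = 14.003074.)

259.0936

Atom tally by fragment:
  cyclohexene ring core → C:6 H:10
  (− 4 ring H displaced by substituents)
  + CH2CH2CH3 → C:3 H:7
  + CH2CH2CH3 → C:3 H:7
  + Br → Br:1
  + NH2 → N:1 H:2
Element totals:
  C: 12
  H: 22
  Br: 1
  N: 1
Molecular formula: C12H22BrN.
  M = 12(12.0) + 22(1.007825) + 78.918338 + 14.003074
    = 144.000000 + 22.172150 + 78.918338 + 14.003074 = 259.093562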